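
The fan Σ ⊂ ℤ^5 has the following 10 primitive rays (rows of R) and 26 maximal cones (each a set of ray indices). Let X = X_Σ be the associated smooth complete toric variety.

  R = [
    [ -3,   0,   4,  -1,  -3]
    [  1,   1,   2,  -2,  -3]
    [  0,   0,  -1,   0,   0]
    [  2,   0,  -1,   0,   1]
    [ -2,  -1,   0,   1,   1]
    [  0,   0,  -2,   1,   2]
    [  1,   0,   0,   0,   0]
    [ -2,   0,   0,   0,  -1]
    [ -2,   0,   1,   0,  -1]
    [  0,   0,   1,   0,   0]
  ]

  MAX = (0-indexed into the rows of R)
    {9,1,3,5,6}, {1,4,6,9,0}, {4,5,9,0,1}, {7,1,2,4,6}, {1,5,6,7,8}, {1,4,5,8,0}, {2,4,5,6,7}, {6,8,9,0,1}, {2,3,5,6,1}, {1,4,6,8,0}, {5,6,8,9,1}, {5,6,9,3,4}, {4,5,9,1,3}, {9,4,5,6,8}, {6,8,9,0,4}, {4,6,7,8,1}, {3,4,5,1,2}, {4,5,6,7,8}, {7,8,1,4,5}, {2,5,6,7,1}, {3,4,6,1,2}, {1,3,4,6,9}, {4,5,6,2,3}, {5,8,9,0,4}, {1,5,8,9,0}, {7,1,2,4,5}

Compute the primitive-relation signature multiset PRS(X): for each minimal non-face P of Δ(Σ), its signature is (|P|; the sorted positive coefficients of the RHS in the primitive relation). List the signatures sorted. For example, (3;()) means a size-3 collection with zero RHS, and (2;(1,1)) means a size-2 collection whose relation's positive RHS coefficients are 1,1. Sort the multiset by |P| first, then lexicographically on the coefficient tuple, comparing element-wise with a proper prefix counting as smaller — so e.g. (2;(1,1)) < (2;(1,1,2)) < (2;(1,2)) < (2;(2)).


Minimal non-faces — 11 found among 10 rays, 26 max cones:

  • {2,9}:  v_{2} + v_{9} = 0  so sig = (2;())
  • {3,8}:  v_{3} + v_{8} = 0  so sig = (2;())
  • {2,8}:  v_{2} + v_{8} = v_{7}  so sig = (2;(1))
  • {3,7}:  v_{3} + v_{7} = v_{2}  so sig = (2;(1))
  • {7,9}:  v_{7} + v_{9} = v_{8}  so sig = (2;(1))
  • {0,2}:  v_{0} + v_{2} = v_{1} + v_{4} + v_{8}  so sig = (2;(1,1,1))
  • {0,3}:  v_{0} + v_{3} = v_{1} + v_{4} + v_{9}  so sig = (2;(1,1,1))
  • {0,7}:  v_{0} + v_{7} = v_{1} + v_{4} + 2·v_{8}  so sig = (2;(1,1,2))
  • {0,5,6}:  v_{0} + v_{5} + v_{6} = v_{8} + v_{9}  so sig = (3;(1,1))
  • {1,4,5,6}:  v_{1} + v_{4} + v_{5} + v_{6} = 0  so sig = (4;())
  • {1,4,8,9}:  v_{1} + v_{4} + v_{8} + v_{9} = v_{0}  so sig = (4;(1))

so the primitive-relation signature multiset is
    (2;())
    (2;())
    (2;(1))
    (2;(1))
    (2;(1))
    (2;(1,1,1))
    (2;(1,1,1))
    (2;(1,1,2))
    (3;(1,1))
    (4;())
    (4;(1))


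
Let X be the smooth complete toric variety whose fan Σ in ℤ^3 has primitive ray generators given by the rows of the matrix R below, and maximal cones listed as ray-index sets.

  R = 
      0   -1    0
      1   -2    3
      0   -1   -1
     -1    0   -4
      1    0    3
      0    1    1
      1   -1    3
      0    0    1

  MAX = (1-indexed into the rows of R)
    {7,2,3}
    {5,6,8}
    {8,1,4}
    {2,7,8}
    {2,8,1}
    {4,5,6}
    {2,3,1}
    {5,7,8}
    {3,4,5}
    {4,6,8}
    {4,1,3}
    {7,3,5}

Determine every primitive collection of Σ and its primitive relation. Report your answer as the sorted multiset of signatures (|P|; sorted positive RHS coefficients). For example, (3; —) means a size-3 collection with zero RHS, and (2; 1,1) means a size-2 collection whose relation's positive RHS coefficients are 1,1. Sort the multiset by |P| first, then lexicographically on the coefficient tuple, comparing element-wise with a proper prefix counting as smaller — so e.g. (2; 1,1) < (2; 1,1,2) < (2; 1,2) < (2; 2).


11 minimal non-faces of Δ(Σ) (on 8 rays):

  {3,6}:  v_{3} + v_{6} = 0  ⟹  sig = (2; —)
  {1,5}:  v_{1} + v_{5} = v_{7}  ⟹  sig = (2; 1)
  {1,6}:  v_{1} + v_{6} = v_{8}  ⟹  sig = (2; 1)
  {1,7}:  v_{1} + v_{7} = v_{2}  ⟹  sig = (2; 1)
  {3,8}:  v_{3} + v_{8} = v_{1}  ⟹  sig = (2; 1)
  {4,7}:  v_{4} + v_{7} = v_{3}  ⟹  sig = (2; 1)
  {2,4}:  v_{2} + v_{4} = v_{1} + v_{3}  ⟹  sig = (2; 1,1)
  {2,6}:  v_{2} + v_{6} = v_{7} + v_{8}  ⟹  sig = (2; 1,1)
  {6,7}:  v_{6} + v_{7} = v_{5} + v_{8}  ⟹  sig = (2; 1,1)
  {2,5}:  v_{2} + v_{5} = 2·v_{7}  ⟹  sig = (2; 2)
  {4,5,8}:  v_{4} + v_{5} + v_{8} = 0  ⟹  sig = (3; —)

so the primitive-relation signature multiset is
    (2; —)
    (2; 1)
    (2; 1)
    (2; 1)
    (2; 1)
    (2; 1)
    (2; 1,1)
    (2; 1,1)
    (2; 1,1)
    (2; 2)
    (3; —)


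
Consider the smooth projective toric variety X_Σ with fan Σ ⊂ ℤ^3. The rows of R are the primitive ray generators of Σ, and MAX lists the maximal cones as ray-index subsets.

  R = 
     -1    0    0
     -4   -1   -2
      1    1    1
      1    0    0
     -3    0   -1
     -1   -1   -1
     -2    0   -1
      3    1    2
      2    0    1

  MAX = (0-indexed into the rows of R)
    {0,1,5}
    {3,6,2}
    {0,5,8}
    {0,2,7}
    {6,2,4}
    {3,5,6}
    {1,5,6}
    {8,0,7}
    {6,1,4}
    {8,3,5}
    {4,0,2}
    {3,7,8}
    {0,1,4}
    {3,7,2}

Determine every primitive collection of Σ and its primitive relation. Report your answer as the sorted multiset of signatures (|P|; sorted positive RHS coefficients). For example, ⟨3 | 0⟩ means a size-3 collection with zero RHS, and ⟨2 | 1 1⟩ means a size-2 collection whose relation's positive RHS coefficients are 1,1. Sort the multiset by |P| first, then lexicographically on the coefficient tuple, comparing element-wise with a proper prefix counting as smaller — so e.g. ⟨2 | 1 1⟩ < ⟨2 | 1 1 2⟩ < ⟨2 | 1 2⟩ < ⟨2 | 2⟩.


Σ has 15 primitive collections:

  {0,3}:  v_{0} + v_{3} = 0  ⇒ sig = ⟨2 | 0⟩
  {2,5}:  v_{2} + v_{5} = 0  ⇒ sig = ⟨2 | 0⟩
  {6,8}:  v_{6} + v_{8} = 0  ⇒ sig = ⟨2 | 0⟩
  {0,6}:  v_{0} + v_{6} = v_{4}  ⇒ sig = ⟨2 | 1⟩
  {1,2}:  v_{1} + v_{2} = v_{4}  ⇒ sig = ⟨2 | 1⟩
  {1,7}:  v_{1} + v_{7} = v_{0}  ⇒ sig = ⟨2 | 1⟩
  {2,8}:  v_{2} + v_{8} = v_{7}  ⇒ sig = ⟨2 | 1⟩
  {3,4}:  v_{3} + v_{4} = v_{6}  ⇒ sig = ⟨2 | 1⟩
  {4,5}:  v_{4} + v_{5} = v_{1}  ⇒ sig = ⟨2 | 1⟩
  {4,8}:  v_{4} + v_{8} = v_{0}  ⇒ sig = ⟨2 | 1⟩
  {5,7}:  v_{5} + v_{7} = v_{8}  ⇒ sig = ⟨2 | 1⟩
  {6,7}:  v_{6} + v_{7} = v_{2}  ⇒ sig = ⟨2 | 1⟩
  {1,3}:  v_{1} + v_{3} = v_{5} + v_{6}  ⇒ sig = ⟨2 | 1 1⟩
  {1,8}:  v_{1} + v_{8} = v_{0} + v_{5}  ⇒ sig = ⟨2 | 1 1⟩
  {4,7}:  v_{4} + v_{7} = v_{0} + v_{2}  ⇒ sig = ⟨2 | 1 1⟩

Hence PRS(X_Σ) =
[⟨2 | 0⟩, ⟨2 | 0⟩, ⟨2 | 0⟩, ⟨2 | 1⟩, ⟨2 | 1⟩, ⟨2 | 1⟩, ⟨2 | 1⟩, ⟨2 | 1⟩, ⟨2 | 1⟩, ⟨2 | 1⟩, ⟨2 | 1⟩, ⟨2 | 1⟩, ⟨2 | 1 1⟩, ⟨2 | 1 1⟩, ⟨2 | 1 1⟩]


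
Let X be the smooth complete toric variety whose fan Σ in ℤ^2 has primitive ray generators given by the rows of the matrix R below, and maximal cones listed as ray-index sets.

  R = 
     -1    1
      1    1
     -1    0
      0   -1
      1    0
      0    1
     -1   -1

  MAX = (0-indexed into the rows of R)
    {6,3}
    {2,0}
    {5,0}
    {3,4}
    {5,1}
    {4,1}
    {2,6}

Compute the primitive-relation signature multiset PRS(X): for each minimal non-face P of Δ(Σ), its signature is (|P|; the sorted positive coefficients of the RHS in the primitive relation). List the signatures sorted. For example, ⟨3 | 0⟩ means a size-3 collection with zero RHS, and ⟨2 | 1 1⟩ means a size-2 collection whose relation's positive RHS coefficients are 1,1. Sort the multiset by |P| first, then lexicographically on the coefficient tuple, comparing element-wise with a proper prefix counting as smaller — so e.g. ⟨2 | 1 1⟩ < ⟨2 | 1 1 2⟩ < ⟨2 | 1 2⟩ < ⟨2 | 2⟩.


The 14 primitive collections of Σ (r=7, n=2):

  P = {1,6}:  v_{1} + v_{6} = 0  ⟹  sig = ⟨2 | 0⟩
  P = {2,4}:  v_{2} + v_{4} = 0  ⟹  sig = ⟨2 | 0⟩
  P = {3,5}:  v_{3} + v_{5} = 0  ⟹  sig = ⟨2 | 0⟩
  P = {0,3}:  v_{0} + v_{3} = v_{2}  ⟹  sig = ⟨2 | 1⟩
  P = {0,4}:  v_{0} + v_{4} = v_{5}  ⟹  sig = ⟨2 | 1⟩
  P = {1,2}:  v_{1} + v_{2} = v_{5}  ⟹  sig = ⟨2 | 1⟩
  P = {1,3}:  v_{1} + v_{3} = v_{4}  ⟹  sig = ⟨2 | 1⟩
  P = {2,3}:  v_{2} + v_{3} = v_{6}  ⟹  sig = ⟨2 | 1⟩
  P = {2,5}:  v_{2} + v_{5} = v_{0}  ⟹  sig = ⟨2 | 1⟩
  P = {4,5}:  v_{4} + v_{5} = v_{1}  ⟹  sig = ⟨2 | 1⟩
  P = {4,6}:  v_{4} + v_{6} = v_{3}  ⟹  sig = ⟨2 | 1⟩
  P = {5,6}:  v_{5} + v_{6} = v_{2}  ⟹  sig = ⟨2 | 1⟩
  P = {0,1}:  v_{0} + v_{1} = 2·v_{5}  ⟹  sig = ⟨2 | 2⟩
  P = {0,6}:  v_{0} + v_{6} = 2·v_{2}  ⟹  sig = ⟨2 | 2⟩

Sorted signature multiset PRS(X):
    ⟨2 | 0⟩
    ⟨2 | 0⟩
    ⟨2 | 0⟩
    ⟨2 | 1⟩
    ⟨2 | 1⟩
    ⟨2 | 1⟩
    ⟨2 | 1⟩
    ⟨2 | 1⟩
    ⟨2 | 1⟩
    ⟨2 | 1⟩
    ⟨2 | 1⟩
    ⟨2 | 1⟩
    ⟨2 | 2⟩
    ⟨2 | 2⟩


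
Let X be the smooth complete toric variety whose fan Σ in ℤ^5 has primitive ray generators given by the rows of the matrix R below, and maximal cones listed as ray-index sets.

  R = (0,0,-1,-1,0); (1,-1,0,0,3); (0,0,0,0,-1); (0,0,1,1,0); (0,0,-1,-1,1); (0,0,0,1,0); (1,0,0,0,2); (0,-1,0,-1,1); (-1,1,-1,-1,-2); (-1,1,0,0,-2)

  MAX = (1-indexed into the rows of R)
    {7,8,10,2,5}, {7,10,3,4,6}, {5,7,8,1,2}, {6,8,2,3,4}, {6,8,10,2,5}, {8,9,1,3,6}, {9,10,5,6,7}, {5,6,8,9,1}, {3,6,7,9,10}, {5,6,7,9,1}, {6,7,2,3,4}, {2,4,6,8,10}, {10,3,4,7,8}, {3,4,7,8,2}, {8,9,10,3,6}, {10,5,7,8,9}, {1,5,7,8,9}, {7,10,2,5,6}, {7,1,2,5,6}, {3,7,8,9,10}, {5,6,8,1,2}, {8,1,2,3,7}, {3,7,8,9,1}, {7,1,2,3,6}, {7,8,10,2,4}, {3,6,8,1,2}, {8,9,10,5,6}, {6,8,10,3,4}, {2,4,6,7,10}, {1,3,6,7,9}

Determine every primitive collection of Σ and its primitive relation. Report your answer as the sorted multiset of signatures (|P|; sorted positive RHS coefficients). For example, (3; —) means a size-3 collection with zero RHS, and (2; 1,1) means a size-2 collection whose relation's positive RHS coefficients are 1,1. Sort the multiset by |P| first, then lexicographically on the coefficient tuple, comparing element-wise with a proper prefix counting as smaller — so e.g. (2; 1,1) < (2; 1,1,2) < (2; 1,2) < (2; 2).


Δ(Σ) — 10 vertices, 8 min non-faces:

  P = {1,4}:  v_{1} + v_{4} = 0  →  sig = (2; —)
  P = {1,10}:  v_{1} + v_{10} = v_{9}  →  sig = (2; 1)
  P = {2,9}:  v_{2} + v_{9} = v_{5}  →  sig = (2; 1)
  P = {3,5}:  v_{3} + v_{5} = v_{1}  →  sig = (2; 1)
  P = {4,9}:  v_{4} + v_{9} = v_{10}  →  sig = (2; 1)
  P = {4,5}:  v_{4} + v_{5} = v_{2} + v_{10}  →  sig = (2; 1,1)
  P = {2,3,10}:  v_{2} + v_{3} + v_{10} = 0  →  sig = (3; —)
  P = {6,7,8}:  v_{6} + v_{7} + v_{8} = v_{2}  →  sig = (3; 1)

Signatures (|P|; sorted positive RHS coefficients), sorted:
    (2; —)
    (2; 1)
    (2; 1)
    (2; 1)
    (2; 1)
    (2; 1,1)
    (3; —)
    (3; 1)


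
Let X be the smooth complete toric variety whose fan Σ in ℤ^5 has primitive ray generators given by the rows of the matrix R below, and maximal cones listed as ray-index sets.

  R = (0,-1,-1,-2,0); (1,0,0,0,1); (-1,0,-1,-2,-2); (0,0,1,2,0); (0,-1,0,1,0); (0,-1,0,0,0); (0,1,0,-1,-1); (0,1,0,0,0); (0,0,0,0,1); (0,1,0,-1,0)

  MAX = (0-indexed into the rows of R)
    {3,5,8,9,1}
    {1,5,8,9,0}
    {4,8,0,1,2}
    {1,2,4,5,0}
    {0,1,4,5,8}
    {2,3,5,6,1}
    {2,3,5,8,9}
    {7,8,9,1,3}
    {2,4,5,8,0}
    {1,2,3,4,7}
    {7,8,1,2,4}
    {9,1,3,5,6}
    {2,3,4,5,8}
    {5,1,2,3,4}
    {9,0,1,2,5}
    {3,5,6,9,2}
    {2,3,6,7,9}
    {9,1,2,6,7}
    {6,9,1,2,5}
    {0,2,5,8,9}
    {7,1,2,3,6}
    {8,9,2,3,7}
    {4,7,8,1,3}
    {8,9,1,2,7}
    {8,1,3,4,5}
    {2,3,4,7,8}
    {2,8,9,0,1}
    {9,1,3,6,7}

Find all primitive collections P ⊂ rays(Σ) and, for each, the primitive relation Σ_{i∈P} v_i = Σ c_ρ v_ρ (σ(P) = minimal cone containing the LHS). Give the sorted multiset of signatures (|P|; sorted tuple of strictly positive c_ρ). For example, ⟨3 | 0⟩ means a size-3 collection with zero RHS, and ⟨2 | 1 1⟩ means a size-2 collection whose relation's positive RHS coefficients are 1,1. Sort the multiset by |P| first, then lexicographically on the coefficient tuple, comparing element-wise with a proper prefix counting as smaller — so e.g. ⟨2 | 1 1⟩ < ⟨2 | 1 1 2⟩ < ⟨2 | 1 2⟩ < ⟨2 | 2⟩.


Δ(Σ) — 10 vertices, 10 min non-faces:

  P = {4,9}:  v_{4} + v_{9} = 0  so sig = ⟨2 | 0⟩
  P = {5,7}:  v_{5} + v_{7} = 0  so sig = ⟨2 | 0⟩
  P = {0,3}:  v_{0} + v_{3} = v_{5}  so sig = ⟨2 | 1⟩
  P = {6,8}:  v_{6} + v_{8} = v_{9}  so sig = ⟨2 | 1⟩
  P = {0,7}:  v_{0} + v_{7} = v_{1} + v_{2} + v_{8}  so sig = ⟨2 | 1 1 1⟩
  P = {4,6}:  v_{4} + v_{6} = v_{1} + v_{2} + v_{3}  so sig = ⟨2 | 1 1 1⟩
  P = {0,6}:  v_{0} + v_{6} = v_{1} + v_{2} + v_{5} + v_{9}  so sig = ⟨2 | 1 1 1 1⟩
  P = {1,2,3,8}:  v_{1} + v_{2} + v_{3} + v_{8} = 0  so sig = ⟨4 | 0⟩
  P = {1,2,3,9}:  v_{1} + v_{2} + v_{3} + v_{9} = v_{6}  so sig = ⟨4 | 1⟩
  P = {1,2,5,8}:  v_{1} + v_{2} + v_{5} + v_{8} = v_{0}  so sig = ⟨4 | 1⟩

Hence PRS(X_Σ) =
[⟨2 | 0⟩, ⟨2 | 0⟩, ⟨2 | 1⟩, ⟨2 | 1⟩, ⟨2 | 1 1 1⟩, ⟨2 | 1 1 1⟩, ⟨2 | 1 1 1 1⟩, ⟨4 | 0⟩, ⟨4 | 1⟩, ⟨4 | 1⟩]


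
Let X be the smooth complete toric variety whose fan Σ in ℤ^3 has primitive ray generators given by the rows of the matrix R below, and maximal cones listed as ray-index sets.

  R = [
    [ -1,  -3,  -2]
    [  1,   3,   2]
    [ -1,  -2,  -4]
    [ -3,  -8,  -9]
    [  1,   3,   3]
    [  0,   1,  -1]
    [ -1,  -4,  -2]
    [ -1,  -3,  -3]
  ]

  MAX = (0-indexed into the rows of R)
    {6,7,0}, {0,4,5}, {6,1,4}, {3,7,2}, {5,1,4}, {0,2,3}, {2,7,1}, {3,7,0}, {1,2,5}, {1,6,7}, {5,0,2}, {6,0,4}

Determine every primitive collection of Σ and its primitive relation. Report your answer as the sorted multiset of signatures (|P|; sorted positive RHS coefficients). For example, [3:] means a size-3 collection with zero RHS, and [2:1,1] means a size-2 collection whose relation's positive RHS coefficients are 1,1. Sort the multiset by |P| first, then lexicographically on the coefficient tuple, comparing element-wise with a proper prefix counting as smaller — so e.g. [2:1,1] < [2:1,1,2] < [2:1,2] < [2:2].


11 minimal non-faces of Δ(Σ) (on 8 rays):

  {0,1}:  v_{0} + v_{1} = 0 — sig = [2:]
  {4,7}:  v_{4} + v_{7} = 0 — sig = [2:]
  {2,4}:  v_{2} + v_{4} = v_{5} — sig = [2:1]
  {5,6}:  v_{5} + v_{6} = v_{7} — sig = [2:1]
  {5,7}:  v_{5} + v_{7} = v_{2} — sig = [2:1]
  {1,3}:  v_{1} + v_{3} = v_{2} + v_{7} — sig = [2:1,1]
  {3,4}:  v_{3} + v_{4} = v_{0} + v_{2} — sig = [2:1,1]
  {3,5}:  v_{3} + v_{5} = v_{0} + 2·v_{2} — sig = [2:1,2]
  {3,6}:  v_{3} + v_{6} = v_{0} + 3·v_{7} — sig = [2:1,3]
  {2,6}:  v_{2} + v_{6} = 2·v_{7} — sig = [2:2]
  {0,2,7}:  v_{0} + v_{2} + v_{7} = v_{3} — sig = [3:1]

Hence PRS(X_Σ) =
[[2:], [2:], [2:1], [2:1], [2:1], [2:1,1], [2:1,1], [2:1,2], [2:1,3], [2:2], [3:1]]


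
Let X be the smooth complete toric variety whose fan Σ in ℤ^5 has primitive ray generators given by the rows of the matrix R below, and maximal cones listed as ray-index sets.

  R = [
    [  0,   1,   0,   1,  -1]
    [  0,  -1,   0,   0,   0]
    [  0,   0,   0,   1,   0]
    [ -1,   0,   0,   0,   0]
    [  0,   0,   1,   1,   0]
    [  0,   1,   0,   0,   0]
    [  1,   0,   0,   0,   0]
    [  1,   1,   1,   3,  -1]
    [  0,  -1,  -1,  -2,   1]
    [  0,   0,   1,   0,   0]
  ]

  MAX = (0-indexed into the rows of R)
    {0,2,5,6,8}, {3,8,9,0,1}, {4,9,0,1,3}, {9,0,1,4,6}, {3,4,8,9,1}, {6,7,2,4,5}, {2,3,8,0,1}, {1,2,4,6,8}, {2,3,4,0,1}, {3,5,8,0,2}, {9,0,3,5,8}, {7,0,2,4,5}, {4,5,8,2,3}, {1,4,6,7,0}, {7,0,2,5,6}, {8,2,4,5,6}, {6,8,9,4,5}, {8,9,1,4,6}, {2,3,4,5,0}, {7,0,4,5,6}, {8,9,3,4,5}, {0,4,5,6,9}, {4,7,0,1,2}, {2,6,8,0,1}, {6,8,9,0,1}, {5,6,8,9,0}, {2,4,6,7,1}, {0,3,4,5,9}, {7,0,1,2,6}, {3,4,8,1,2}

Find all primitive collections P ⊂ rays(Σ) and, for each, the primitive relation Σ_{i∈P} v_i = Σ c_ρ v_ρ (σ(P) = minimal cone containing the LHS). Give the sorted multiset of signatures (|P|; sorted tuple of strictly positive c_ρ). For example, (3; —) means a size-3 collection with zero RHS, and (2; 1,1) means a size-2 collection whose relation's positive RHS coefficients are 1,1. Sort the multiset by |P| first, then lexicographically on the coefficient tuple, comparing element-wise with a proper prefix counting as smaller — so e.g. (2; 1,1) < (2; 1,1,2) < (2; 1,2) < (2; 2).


Δ(Σ) — 10 vertices, 8 min non-faces:

  P={1,5}:  v_{1} + v_{5} = 0 — sig = (2; —)
  P={3,6}:  v_{3} + v_{6} = 0 — sig = (2; —)
  P={2,9}:  v_{2} + v_{9} = v_{4} — sig = (2; 1)
  P={7,8}:  v_{7} + v_{8} = v_{2} + v_{6} — sig = (2; 1,1)
  P={3,7}:  v_{3} + v_{7} = v_{0} + v_{2} + v_{4} — sig = (2; 1,1,1)
  P={7,9}:  v_{7} + v_{9} = v_{0} + 2·v_{4} + v_{6} — sig = (2; 1,1,2)
  P={0,4,8}:  v_{0} + v_{4} + v_{8} = 0 — sig = (3; —)
  P={0,2,4,6}:  v_{0} + v_{2} + v_{4} + v_{6} = v_{7} — sig = (4; 1)

so the primitive-relation signature multiset is
[(2; —), (2; —), (2; 1), (2; 1,1), (2; 1,1,1), (2; 1,1,2), (3; —), (4; 1)]


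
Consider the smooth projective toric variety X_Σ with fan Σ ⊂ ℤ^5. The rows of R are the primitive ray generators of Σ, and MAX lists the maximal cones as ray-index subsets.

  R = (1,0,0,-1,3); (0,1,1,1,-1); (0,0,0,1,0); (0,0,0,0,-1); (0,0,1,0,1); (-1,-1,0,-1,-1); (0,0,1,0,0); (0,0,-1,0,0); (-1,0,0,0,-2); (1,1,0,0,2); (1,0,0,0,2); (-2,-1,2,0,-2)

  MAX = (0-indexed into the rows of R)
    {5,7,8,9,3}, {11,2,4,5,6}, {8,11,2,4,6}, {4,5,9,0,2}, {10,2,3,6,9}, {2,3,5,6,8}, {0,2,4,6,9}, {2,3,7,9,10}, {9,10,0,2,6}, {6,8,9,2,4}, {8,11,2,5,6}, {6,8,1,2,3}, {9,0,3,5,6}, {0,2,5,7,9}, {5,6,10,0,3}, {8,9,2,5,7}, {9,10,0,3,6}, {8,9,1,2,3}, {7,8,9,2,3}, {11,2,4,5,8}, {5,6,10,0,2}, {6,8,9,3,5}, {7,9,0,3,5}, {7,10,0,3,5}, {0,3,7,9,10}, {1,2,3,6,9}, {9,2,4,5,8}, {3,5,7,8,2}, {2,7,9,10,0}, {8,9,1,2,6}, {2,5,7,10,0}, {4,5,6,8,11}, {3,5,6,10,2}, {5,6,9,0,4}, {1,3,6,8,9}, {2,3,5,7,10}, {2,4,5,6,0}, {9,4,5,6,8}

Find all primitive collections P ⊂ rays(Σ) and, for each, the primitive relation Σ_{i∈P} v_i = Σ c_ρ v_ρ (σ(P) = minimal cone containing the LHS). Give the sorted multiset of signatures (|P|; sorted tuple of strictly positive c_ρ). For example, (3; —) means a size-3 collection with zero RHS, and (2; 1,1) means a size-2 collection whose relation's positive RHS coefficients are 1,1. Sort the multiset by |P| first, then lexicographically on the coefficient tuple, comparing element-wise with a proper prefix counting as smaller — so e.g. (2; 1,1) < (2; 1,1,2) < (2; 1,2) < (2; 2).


23 collections generate NE(X_Σ); each relation:

  • {6,7}:  v_{6} + v_{7} = 0  ⟹  sig = (2; —)
  • {8,10}:  v_{8} + v_{10} = 0  ⟹  sig = (2; —)
  • {3,4}:  v_{3} + v_{4} = v_{6}  ⟹  sig = (2; 1)
  • {0,1}:  v_{0} + v_{1} = v_{6} + v_{9}  ⟹  sig = (2; 1,1)
  • {0,8}:  v_{0} + v_{8} = v_{5} + v_{9}  ⟹  sig = (2; 1,1)
  • {1,5}:  v_{1} + v_{5} = v_{6} + v_{8}  ⟹  sig = (2; 1,1)
  • {4,7}:  v_{4} + v_{7} = v_{2} + v_{5} + v_{9}  ⟹  sig = (2; 1,1,1)
  • {4,10}:  v_{4} + v_{10} = v_{0} + v_{2} + v_{6}  ⟹  sig = (2; 1,1,1)
  • {1,7}:  v_{1} + v_{7} = v_{2} + v_{3} + v_{8} + v_{9}  ⟹  sig = (2; 1,1,1,1)
  • {1,10}:  v_{1} + v_{10} = v_{2} + v_{3} + v_{6} + v_{9}  ⟹  sig = (2; 1,1,1,1)
  • {7,11}:  v_{7} + v_{11} = v_{2} + v_{4} + v_{5} + v_{8}  ⟹  sig = (2; 1,1,1,1)
  • {10,11}:  v_{10} + v_{11} = v_{2} + v_{4} + v_{5} + v_{6}  ⟹  sig = (2; 1,1,1,1)
  • {1,4}:  v_{1} + v_{4} = v_{2} + 2·v_{6} + v_{8} + v_{9}  ⟹  sig = (2; 1,1,1,2)
  • {3,11}:  v_{3} + v_{11} = v_{2} + v_{5} + 2·v_{6} + v_{8}  ⟹  sig = (2; 1,1,1,2)
  • {1,11}:  v_{1} + v_{11} = v_{2} + v_{4} + 2·v_{6} + 2·v_{8}  ⟹  sig = (2; 1,1,2,2)
  • {0,11}:  v_{0} + v_{11} = 2·v_{4} + v_{5}  ⟹  sig = (2; 1,2)
  • {9,11}:  v_{9} + v_{11} = 2·v_{4} + v_{8}  ⟹  sig = (2; 1,2)
  • {0,2,3}:  v_{0} + v_{2} + v_{3} = v_{10}  ⟹  sig = (3; 1)
  • {5,9,10}:  v_{5} + v_{9} + v_{10} = v_{0}  ⟹  sig = (3; 1)
  • {2,3,5,9}:  v_{2} + v_{3} + v_{5} + v_{9} = 0  ⟹  sig = (4; —)
  • {2,5,6,9}:  v_{2} + v_{5} + v_{6} + v_{9} = v_{4}  ⟹  sig = (4; 1)
  • {2,3,6,8,9}:  v_{2} + v_{3} + v_{6} + v_{8} + v_{9} = v_{1}  ⟹  sig = (5; 1)
  • {2,4,5,6,8}:  v_{2} + v_{4} + v_{5} + v_{6} + v_{8} = v_{11}  ⟹  sig = (5; 1)

Hence PRS(X_Σ) =
[(2; —), (2; —), (2; 1), (2; 1,1), (2; 1,1), (2; 1,1), (2; 1,1,1), (2; 1,1,1), (2; 1,1,1,1), (2; 1,1,1,1), (2; 1,1,1,1), (2; 1,1,1,1), (2; 1,1,1,2), (2; 1,1,1,2), (2; 1,1,2,2), (2; 1,2), (2; 1,2), (3; 1), (3; 1), (4; —), (4; 1), (5; 1), (5; 1)]


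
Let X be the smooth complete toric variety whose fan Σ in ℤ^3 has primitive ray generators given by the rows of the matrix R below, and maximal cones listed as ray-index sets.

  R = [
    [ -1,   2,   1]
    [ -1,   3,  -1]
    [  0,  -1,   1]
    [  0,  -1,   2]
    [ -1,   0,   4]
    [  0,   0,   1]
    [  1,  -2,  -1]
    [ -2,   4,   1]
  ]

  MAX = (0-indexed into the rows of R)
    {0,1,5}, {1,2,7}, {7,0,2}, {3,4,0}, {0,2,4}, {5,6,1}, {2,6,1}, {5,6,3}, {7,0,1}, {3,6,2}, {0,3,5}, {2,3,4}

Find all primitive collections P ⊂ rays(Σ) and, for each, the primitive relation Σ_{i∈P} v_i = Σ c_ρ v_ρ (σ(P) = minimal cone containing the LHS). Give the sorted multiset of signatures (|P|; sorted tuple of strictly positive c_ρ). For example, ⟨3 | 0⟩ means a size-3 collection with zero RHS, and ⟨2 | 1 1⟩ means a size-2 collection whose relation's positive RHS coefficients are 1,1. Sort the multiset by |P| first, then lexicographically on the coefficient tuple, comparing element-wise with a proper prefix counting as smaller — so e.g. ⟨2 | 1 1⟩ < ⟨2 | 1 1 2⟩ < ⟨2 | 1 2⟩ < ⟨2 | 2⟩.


The 12 primitive collections of Σ (r=8, n=3):

  {0,6}:  v_{0} + v_{6} = 0 — sig = ⟨2 | 0⟩
  {1,3}:  v_{1} + v_{3} = v_{0} — sig = ⟨2 | 1⟩
  {2,5}:  v_{2} + v_{5} = v_{3} — sig = ⟨2 | 1⟩
  {4,6}:  v_{4} + v_{6} = v_{2} + v_{3} — sig = ⟨2 | 1 1⟩
  {6,7}:  v_{6} + v_{7} = v_{1} + v_{2} — sig = ⟨2 | 1 1⟩
  {1,4}:  v_{1} + v_{4} = 2·v_{0} + v_{2} — sig = ⟨2 | 1 2⟩
  {3,7}:  v_{3} + v_{7} = 2·v_{0} + v_{2} — sig = ⟨2 | 1 2⟩
  {4,5}:  v_{4} + v_{5} = v_{0} + 2·v_{3} — sig = ⟨2 | 1 2⟩
  {5,7}:  v_{5} + v_{7} = 2·v_{0} — sig = ⟨2 | 2⟩
  {4,7}:  v_{4} + v_{7} = 3·v_{0} + 2·v_{2} — sig = ⟨2 | 2 3⟩
  {0,1,2}:  v_{0} + v_{1} + v_{2} = v_{7} — sig = ⟨3 | 1⟩
  {0,2,3}:  v_{0} + v_{2} + v_{3} = v_{4} — sig = ⟨3 | 1⟩

Sorted signature multiset PRS(X):
    |P|=2: 10 collections, coeffs (), (1), (1), (1,1), (1,1), (1,2), (1,2), (1,2), (2), (2,3)
    |P|=3: 2 collections, coeffs (1), (1)


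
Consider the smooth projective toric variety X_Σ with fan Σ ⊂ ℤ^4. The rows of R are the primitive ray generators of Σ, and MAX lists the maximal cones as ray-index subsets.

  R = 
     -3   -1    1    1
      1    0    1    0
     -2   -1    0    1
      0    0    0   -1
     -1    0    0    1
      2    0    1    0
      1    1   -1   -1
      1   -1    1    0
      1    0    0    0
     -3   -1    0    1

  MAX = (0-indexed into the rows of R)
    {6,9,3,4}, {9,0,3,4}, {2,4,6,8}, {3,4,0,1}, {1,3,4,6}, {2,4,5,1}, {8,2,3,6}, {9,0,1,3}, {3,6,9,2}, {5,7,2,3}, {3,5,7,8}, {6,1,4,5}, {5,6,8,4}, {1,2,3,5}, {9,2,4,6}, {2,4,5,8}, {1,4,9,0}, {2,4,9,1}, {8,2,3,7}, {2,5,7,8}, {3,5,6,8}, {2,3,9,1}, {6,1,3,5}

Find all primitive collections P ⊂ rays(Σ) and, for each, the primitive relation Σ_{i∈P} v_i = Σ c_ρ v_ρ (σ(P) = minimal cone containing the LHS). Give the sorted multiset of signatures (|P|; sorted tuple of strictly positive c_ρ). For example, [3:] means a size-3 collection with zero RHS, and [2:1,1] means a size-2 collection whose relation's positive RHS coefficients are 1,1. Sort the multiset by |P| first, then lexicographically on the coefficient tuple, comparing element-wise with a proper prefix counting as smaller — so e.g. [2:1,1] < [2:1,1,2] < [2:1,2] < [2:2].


Σ has 20 primitive collections:

  P={1,8}:  v_{1} + v_{8} = v_{5}  →  sig = [2:1]
  P={8,9}:  v_{8} + v_{9} = v_{2}  →  sig = [2:1]
  P={0,8}:  v_{0} + v_{8} = v_{1} + v_{9}  →  sig = [2:1,1]
  P={4,7}:  v_{4} + v_{7} = v_{2} + v_{5}  →  sig = [2:1,1]
  P={5,9}:  v_{5} + v_{9} = v_{1} + v_{2}  →  sig = [2:1,1]
  P={1,7}:  v_{1} + v_{7} = v_{2} + v_{3} + 2·v_{5}  →  sig = [2:1,1,2]
  P={7,9}:  v_{7} + v_{9} = 2·v_{2} + v_{3} + v_{5}  →  sig = [2:1,1,2]
  P={0,2}:  v_{0} + v_{2} = v_{1} + 2·v_{9}  →  sig = [2:1,2]
  P={0,5}:  v_{0} + v_{5} = 2·v_{1} + v_{9}  →  sig = [2:1,2]
  P={6,7}:  v_{6} + v_{7} = v_{3} + 2·v_{8}  →  sig = [2:1,2]
  P={0,7}:  v_{0} + v_{7} = 2·v_{1} + 2·v_{2} + v_{3}  →  sig = [2:1,2,2]
  P={0,6}:  v_{0} + v_{6} = 2·v_{3} + 2·v_{4}  →  sig = [2:2,2]
  P={1,2,6}:  v_{1} + v_{2} + v_{6} = 0  →  sig = [3:]
  P={3,4,8}:  v_{3} + v_{4} + v_{8} = 0  →  sig = [3:]
  P={2,3,4}:  v_{2} + v_{3} + v_{4} = v_{9}  →  sig = [3:1]
  P={2,5,6}:  v_{2} + v_{5} + v_{6} = v_{8}  →  sig = [3:1]
  P={3,4,5}:  v_{3} + v_{4} + v_{5} = v_{1}  →  sig = [3:1]
  P={1,6,9}:  v_{1} + v_{6} + v_{9} = v_{3} + v_{4}  →  sig = [3:1,1]
  P={1,3,4,9}:  v_{1} + v_{3} + v_{4} + v_{9} = v_{0}  →  sig = [4:1]
  P={2,3,5,8}:  v_{2} + v_{3} + v_{5} + v_{8} = v_{7}  →  sig = [4:1]

so the primitive-relation signature multiset is
    [2:1]
    [2:1]
    [2:1,1]
    [2:1,1]
    [2:1,1]
    [2:1,1,2]
    [2:1,1,2]
    [2:1,2]
    [2:1,2]
    [2:1,2]
    [2:1,2,2]
    [2:2,2]
    [3:]
    [3:]
    [3:1]
    [3:1]
    [3:1]
    [3:1,1]
    [4:1]
    [4:1]


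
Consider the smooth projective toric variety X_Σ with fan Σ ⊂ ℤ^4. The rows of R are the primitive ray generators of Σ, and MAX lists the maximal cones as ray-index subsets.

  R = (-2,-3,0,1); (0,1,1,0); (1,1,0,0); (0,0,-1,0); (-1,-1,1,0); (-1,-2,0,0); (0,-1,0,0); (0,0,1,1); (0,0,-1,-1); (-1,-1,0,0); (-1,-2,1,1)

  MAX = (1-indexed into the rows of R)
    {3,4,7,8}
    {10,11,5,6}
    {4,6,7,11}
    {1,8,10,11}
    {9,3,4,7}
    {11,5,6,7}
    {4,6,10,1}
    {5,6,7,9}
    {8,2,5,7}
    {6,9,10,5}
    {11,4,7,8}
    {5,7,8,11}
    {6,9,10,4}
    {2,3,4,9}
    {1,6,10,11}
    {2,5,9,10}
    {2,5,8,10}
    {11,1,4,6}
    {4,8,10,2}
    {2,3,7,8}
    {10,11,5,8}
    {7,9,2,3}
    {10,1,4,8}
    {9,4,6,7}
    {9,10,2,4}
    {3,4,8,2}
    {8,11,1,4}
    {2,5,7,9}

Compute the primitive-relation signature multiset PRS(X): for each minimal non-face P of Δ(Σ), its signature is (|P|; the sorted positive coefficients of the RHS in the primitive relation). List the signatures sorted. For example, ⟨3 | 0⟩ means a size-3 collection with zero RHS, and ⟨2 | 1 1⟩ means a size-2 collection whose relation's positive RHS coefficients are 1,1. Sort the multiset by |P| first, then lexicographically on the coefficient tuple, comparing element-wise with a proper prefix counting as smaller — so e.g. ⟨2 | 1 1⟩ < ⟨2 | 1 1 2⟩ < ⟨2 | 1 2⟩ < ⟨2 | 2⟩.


18 collections generate NE(X_Σ); each relation:

  • {3,10}:  v_{3} + v_{10} = 0 ; sig = ⟨2 | 0⟩
  • {8,9}:  v_{8} + v_{9} = 0 ; sig = ⟨2 | 0⟩
  • {2,6}:  v_{2} + v_{6} = v_{5} ; sig = ⟨2 | 1⟩
  • {3,6}:  v_{3} + v_{6} = v_{7} ; sig = ⟨2 | 1⟩
  • {4,5}:  v_{4} + v_{5} = v_{10} ; sig = ⟨2 | 1⟩
  • {6,8}:  v_{6} + v_{8} = v_{11} ; sig = ⟨2 | 1⟩
  • {7,10}:  v_{7} + v_{10} = v_{6} ; sig = ⟨2 | 1⟩
  • {9,11}:  v_{9} + v_{11} = v_{6} ; sig = ⟨2 | 1⟩
  • {1,3}:  v_{1} + v_{3} = v_{4} + v_{11} ; sig = ⟨2 | 1 1⟩
  • {2,11}:  v_{2} + v_{11} = v_{5} + v_{8} ; sig = ⟨2 | 1 1⟩
  • {3,5}:  v_{3} + v_{5} = v_{2} + v_{7} ; sig = ⟨2 | 1 1⟩
  • {3,11}:  v_{3} + v_{11} = v_{7} + v_{8} ; sig = ⟨2 | 1 1⟩
  • {1,7}:  v_{1} + v_{7} = v_{4} + v_{6} + v_{11} ; sig = ⟨2 | 1 1 1⟩
  • {1,9}:  v_{1} + v_{9} = v_{4} + v_{6} + v_{10} ; sig = ⟨2 | 1 1 1⟩
  • {1,2}:  v_{1} + v_{2} = v_{8} + 2·v_{10} ; sig = ⟨2 | 1 2⟩
  • {1,5}:  v_{1} + v_{5} = 2·v_{10} + v_{11} ; sig = ⟨2 | 1 2⟩
  • {2,4,7}:  v_{2} + v_{4} + v_{7} = 0 ; sig = ⟨3 | 0⟩
  • {4,10,11}:  v_{4} + v_{10} + v_{11} = v_{1} ; sig = ⟨3 | 1⟩

Sorted signature multiset PRS(X):
    |P|=2: 16 collections, coeffs (), (), (1), (1), (1), (1), (1), (1), (1,1), (1,1), (1,1), (1,1), (1,1,1), (1,1,1), (1,2), (1,2)
    |P|=3: 2 collections, coeffs (), (1)


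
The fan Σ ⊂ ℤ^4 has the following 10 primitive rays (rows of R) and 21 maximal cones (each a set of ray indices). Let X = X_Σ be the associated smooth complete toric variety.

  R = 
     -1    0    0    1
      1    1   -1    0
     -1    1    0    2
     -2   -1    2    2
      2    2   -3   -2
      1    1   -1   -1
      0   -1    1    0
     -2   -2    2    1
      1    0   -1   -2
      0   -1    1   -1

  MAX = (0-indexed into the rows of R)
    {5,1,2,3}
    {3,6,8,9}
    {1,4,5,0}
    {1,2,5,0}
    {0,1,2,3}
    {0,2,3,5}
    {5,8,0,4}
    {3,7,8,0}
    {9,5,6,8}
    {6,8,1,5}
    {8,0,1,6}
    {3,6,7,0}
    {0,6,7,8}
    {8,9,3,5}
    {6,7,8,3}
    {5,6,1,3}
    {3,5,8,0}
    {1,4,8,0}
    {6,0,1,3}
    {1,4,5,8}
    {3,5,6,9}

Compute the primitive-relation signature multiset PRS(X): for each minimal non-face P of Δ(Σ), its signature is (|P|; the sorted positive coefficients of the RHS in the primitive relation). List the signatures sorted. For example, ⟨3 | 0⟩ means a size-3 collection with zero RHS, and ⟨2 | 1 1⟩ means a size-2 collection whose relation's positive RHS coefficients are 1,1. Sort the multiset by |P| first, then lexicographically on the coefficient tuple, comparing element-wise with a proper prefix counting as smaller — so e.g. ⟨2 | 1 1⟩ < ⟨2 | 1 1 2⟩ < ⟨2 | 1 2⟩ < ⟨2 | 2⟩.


Δ(Σ) — 10 vertices, 20 min non-faces:

  P={0,9}:  v_{0} + v_{9} = v_{3} + v_{8}  ⇒ sig = ⟨2 | 1 1⟩
  P={1,7}:  v_{1} + v_{7} = v_{0} + v_{6}  ⇒ sig = ⟨2 | 1 1⟩
  P={1,9}:  v_{1} + v_{9} = v_{5} + v_{6}  ⇒ sig = ⟨2 | 1 1⟩
  P={2,6}:  v_{2} + v_{6} = v_{1} + v_{3}  ⇒ sig = ⟨2 | 1 1⟩
  P={2,7}:  v_{2} + v_{7} = v_{0} + v_{3}  ⇒ sig = ⟨2 | 1 1⟩
  P={2,8}:  v_{2} + v_{8} = v_{0} + v_{5}  ⇒ sig = ⟨2 | 1 1⟩
  P={2,9}:  v_{2} + v_{9} = v_{3} + v_{5}  ⇒ sig = ⟨2 | 1 1⟩
  P={3,4}:  v_{3} + v_{4} = v_{0} + v_{5}  ⇒ sig = ⟨2 | 1 1⟩
  P={4,6}:  v_{4} + v_{6} = v_{1} + v_{8}  ⇒ sig = ⟨2 | 1 1⟩
  P={4,7}:  v_{4} + v_{7} = v_{0} + v_{8}  ⇒ sig = ⟨2 | 1 1⟩
  P={4,9}:  v_{4} + v_{9} = v_{5} + v_{8}  ⇒ sig = ⟨2 | 1 1⟩
  P={5,7}:  v_{5} + v_{7} = v_{3} + v_{8}  ⇒ sig = ⟨2 | 1 1⟩
  P={2,4}:  v_{2} + v_{4} = 2·v_{0} + v_{1} + 2·v_{5}  ⇒ sig = ⟨2 | 1 2 2⟩
  P={7,9}:  v_{7} + v_{9} = 2·v_{3} + v_{6} + 2·v_{8}  ⇒ sig = ⟨2 | 1 2 2⟩
  P={0,5,6}:  v_{0} + v_{5} + v_{6} = 0  ⇒ sig = ⟨3 | 0⟩
  P={1,3,8}:  v_{1} + v_{3} + v_{8} = 0  ⇒ sig = ⟨3 | 0⟩
  P={0,1,3,5}:  v_{0} + v_{1} + v_{3} + v_{5} = v_{2}  ⇒ sig = ⟨4 | 1⟩
  P={0,1,5,8}:  v_{0} + v_{1} + v_{5} + v_{8} = v_{4}  ⇒ sig = ⟨4 | 1⟩
  P={0,3,6,8}:  v_{0} + v_{3} + v_{6} + v_{8} = v_{7}  ⇒ sig = ⟨4 | 1⟩
  P={3,5,6,8}:  v_{3} + v_{5} + v_{6} + v_{8} = v_{9}  ⇒ sig = ⟨4 | 1⟩

Hence PRS(X_Σ) =
[⟨2 | 1 1⟩, ⟨2 | 1 1⟩, ⟨2 | 1 1⟩, ⟨2 | 1 1⟩, ⟨2 | 1 1⟩, ⟨2 | 1 1⟩, ⟨2 | 1 1⟩, ⟨2 | 1 1⟩, ⟨2 | 1 1⟩, ⟨2 | 1 1⟩, ⟨2 | 1 1⟩, ⟨2 | 1 1⟩, ⟨2 | 1 2 2⟩, ⟨2 | 1 2 2⟩, ⟨3 | 0⟩, ⟨3 | 0⟩, ⟨4 | 1⟩, ⟨4 | 1⟩, ⟨4 | 1⟩, ⟨4 | 1⟩]


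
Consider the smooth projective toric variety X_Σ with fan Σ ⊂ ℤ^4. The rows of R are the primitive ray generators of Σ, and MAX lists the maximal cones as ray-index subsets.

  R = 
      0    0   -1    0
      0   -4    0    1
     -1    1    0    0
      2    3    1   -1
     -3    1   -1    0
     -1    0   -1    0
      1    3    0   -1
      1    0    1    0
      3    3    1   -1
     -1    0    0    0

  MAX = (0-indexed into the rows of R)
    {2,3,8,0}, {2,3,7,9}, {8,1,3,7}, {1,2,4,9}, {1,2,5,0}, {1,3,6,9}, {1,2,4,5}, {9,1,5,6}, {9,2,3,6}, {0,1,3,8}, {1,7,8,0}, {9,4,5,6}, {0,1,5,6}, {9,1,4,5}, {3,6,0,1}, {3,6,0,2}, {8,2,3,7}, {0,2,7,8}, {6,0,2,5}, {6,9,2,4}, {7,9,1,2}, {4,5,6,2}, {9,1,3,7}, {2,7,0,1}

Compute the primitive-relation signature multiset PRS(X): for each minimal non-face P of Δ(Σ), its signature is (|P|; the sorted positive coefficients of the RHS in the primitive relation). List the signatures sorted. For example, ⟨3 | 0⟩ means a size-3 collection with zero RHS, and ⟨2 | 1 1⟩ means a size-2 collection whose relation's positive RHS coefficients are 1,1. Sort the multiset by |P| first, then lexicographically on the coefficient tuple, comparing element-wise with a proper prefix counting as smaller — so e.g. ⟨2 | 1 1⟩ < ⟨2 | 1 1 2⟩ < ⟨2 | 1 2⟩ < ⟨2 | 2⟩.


Minimal non-faces — 17 found among 10 rays, 24 max cones:

  P={5,7}:  v_{5} + v_{7} = 0  ⟹  sig = ⟨2 | 0⟩
  P={0,9}:  v_{0} + v_{9} = v_{5}  ⟹  sig = ⟨2 | 1⟩
  P={3,5}:  v_{3} + v_{5} = v_{6}  ⟹  sig = ⟨2 | 1⟩
  P={6,7}:  v_{6} + v_{7} = v_{3}  ⟹  sig = ⟨2 | 1⟩
  P={8,9}:  v_{8} + v_{9} = v_{3}  ⟹  sig = ⟨2 | 1⟩
  P={4,7}:  v_{4} + v_{7} = v_{2} + v_{9}  ⟹  sig = ⟨2 | 1 1⟩
  P={4,8}:  v_{4} + v_{8} = v_{2} + v_{6}  ⟹  sig = ⟨2 | 1 1⟩
  P={5,8}:  v_{5} + v_{8} = v_{0} + v_{3}  ⟹  sig = ⟨2 | 1 1⟩
  P={3,4}:  v_{3} + v_{4} = v_{2} + v_{6} + v_{9}  ⟹  sig = ⟨2 | 1 1 1⟩
  P={0,4}:  v_{0} + v_{4} = v_{2} + 2·v_{5}  ⟹  sig = ⟨2 | 1 2⟩
  P={6,8}:  v_{6} + v_{8} = v_{0} + 2·v_{3}  ⟹  sig = ⟨2 | 1 2⟩
  P={1,2,6}:  v_{1} + v_{2} + v_{6} = 0  ⟹  sig = ⟨3 | 0⟩
  P={0,3,7}:  v_{0} + v_{3} + v_{7} = v_{8}  ⟹  sig = ⟨3 | 1⟩
  P={1,2,3}:  v_{1} + v_{2} + v_{3} = v_{7}  ⟹  sig = ⟨3 | 1⟩
  P={2,5,9}:  v_{2} + v_{5} + v_{9} = v_{4}  ⟹  sig = ⟨3 | 1⟩
  P={1,4,6}:  v_{1} + v_{4} + v_{6} = v_{5} + v_{9}  ⟹  sig = ⟨3 | 1 1⟩
  P={1,2,8}:  v_{1} + v_{2} + v_{8} = v_{0} + 2·v_{7}  ⟹  sig = ⟨3 | 1 2⟩

Sorted signature multiset PRS(X):
{ ⟨2 | 0⟩,  ⟨2 | 1⟩ ×4,  ⟨2 | 1 1⟩ ×3,  ⟨2 | 1 1 1⟩,  ⟨2 | 1 2⟩ ×2,  ⟨3 | 0⟩,  ⟨3 | 1⟩ ×3,  ⟨3 | 1 1⟩,  ⟨3 | 1 2⟩ }


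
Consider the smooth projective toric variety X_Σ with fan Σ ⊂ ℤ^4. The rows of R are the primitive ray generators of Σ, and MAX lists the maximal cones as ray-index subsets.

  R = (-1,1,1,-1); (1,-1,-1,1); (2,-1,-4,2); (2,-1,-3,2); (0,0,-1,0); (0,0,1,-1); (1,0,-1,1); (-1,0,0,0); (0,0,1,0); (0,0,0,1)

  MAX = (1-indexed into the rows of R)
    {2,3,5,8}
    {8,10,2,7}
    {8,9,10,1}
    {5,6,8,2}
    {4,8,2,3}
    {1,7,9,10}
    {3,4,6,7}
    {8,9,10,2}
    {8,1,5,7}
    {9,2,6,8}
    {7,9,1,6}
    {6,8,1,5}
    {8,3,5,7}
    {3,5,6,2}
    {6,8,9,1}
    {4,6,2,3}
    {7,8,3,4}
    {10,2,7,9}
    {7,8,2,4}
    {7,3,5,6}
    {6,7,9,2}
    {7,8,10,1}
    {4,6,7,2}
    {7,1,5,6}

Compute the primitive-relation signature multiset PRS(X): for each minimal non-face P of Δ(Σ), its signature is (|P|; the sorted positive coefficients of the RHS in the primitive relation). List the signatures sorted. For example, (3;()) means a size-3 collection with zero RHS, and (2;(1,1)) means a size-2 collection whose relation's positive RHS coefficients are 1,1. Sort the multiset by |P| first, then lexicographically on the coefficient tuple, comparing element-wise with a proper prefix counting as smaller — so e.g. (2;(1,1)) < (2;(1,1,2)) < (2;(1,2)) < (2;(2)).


Σ has 17 primitive collections:

  • {1,2}:  v_{1} + v_{2} = 0 ; sig = (2;())
  • {5,9}:  v_{5} + v_{9} = 0 ; sig = (2;())
  • {3,9}:  v_{3} + v_{9} = v_{4} ; sig = (2;(1))
  • {4,5}:  v_{4} + v_{5} = v_{3} ; sig = (2;(1))
  • {6,10}:  v_{6} + v_{10} = v_{9} ; sig = (2;(1))
  • {1,4}:  v_{1} + v_{4} = v_{5} + v_{7} ; sig = (2;(1,1))
  • {4,9}:  v_{4} + v_{9} = v_{2} + v_{7} ; sig = (2;(1,1))
  • {5,10}:  v_{5} + v_{10} = v_{7} + v_{8} ; sig = (2;(1,1))
  • {3,10}:  v_{3} + v_{10} = v_{4} + v_{7} + v_{8} ; sig = (2;(1,1,1))
  • {4,10}:  v_{4} + v_{10} = v_{2} + 2·v_{7} + v_{8} ; sig = (2;(1,1,2))
  • {1,3}:  v_{1} + v_{3} = 2·v_{5} + v_{7} ; sig = (2;(1,2))
  • {6,7,8}:  v_{6} + v_{7} + v_{8} = 0 ; sig = (3;())
  • {2,5,7}:  v_{2} + v_{5} + v_{7} = v_{4} ; sig = (3;(1))
  • {7,8,9}:  v_{7} + v_{8} + v_{9} = v_{10} ; sig = (3;(1))
  • {4,6,8}:  v_{4} + v_{6} + v_{8} = v_{2} + v_{5} ; sig = (3;(1,1))
  • {3,6,8}:  v_{3} + v_{6} + v_{8} = v_{2} + 2·v_{5} ; sig = (3;(1,2))
  • {2,3,7}:  v_{2} + v_{3} + v_{7} = 2·v_{4} ; sig = (3;(2))

Hence PRS(X_Σ) =
    |P|=2: 11 collections, coeffs (), (), (1), (1), (1), (1,1), (1,1), (1,1), (1,1,1), (1,1,2), (1,2)
    |P|=3: 6 collections, coeffs (), (1), (1), (1,1), (1,2), (2)


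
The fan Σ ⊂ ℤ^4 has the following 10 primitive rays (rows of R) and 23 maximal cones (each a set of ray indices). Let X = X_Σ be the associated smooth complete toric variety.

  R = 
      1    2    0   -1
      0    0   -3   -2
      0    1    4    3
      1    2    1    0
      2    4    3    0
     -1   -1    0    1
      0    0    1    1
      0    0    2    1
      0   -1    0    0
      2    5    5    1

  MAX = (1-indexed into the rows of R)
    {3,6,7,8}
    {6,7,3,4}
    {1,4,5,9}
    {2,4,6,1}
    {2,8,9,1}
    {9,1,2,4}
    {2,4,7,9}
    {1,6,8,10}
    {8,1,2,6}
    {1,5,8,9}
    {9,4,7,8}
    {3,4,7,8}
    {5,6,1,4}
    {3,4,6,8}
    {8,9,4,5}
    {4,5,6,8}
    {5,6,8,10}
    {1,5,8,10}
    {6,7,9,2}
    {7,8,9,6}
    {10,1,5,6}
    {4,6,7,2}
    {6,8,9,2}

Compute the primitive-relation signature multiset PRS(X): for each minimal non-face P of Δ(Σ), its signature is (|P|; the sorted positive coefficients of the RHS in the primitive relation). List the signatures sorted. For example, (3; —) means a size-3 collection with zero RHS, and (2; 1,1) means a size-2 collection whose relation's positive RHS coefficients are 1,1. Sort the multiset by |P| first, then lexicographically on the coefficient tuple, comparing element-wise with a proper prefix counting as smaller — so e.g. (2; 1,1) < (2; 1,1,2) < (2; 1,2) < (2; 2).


Δ(Σ) — 10 vertices, 20 min non-faces:

  • {1,7}:  v_{1} + v_{7} = v_{4} ; sig = (2; 1)
  • {2,3}:  v_{2} + v_{3} = v_{4} + v_{6} ; sig = (2; 1,1)
  • {9,10}:  v_{9} + v_{10} = v_{5} + v_{8} ; sig = (2; 1,1)
  • {7,10}:  v_{7} + v_{10} = v_{4} + v_{5} + v_{6} + v_{8} ; sig = (2; 1,1,1,1)
  • {1,3}:  v_{1} + v_{3} = 2·v_{4} + v_{6} + v_{8} ; sig = (2; 1,1,2)
  • {2,10}:  v_{2} + v_{10} = 3·v_{1} + v_{6} + v_{8} ; sig = (2; 1,1,3)
  • {3,9}:  v_{3} + v_{9} = 2·v_{7} + v_{8} ; sig = (2; 1,2)
  • {4,10}:  v_{4} + v_{10} = 2·v_{5} + v_{6} ; sig = (2; 1,2)
  • {5,7}:  v_{5} + v_{7} = 2·v_{4} + v_{8} ; sig = (2; 1,2)
  • {3,10}:  v_{3} + v_{10} = 2·v_{4} + v_{5} + 2·v_{6} + 2·v_{8} ; sig = (2; 1,2,2,2)
  • {3,5}:  v_{3} + v_{5} = 3·v_{4} + v_{6} + 2·v_{8} ; sig = (2; 1,2,3)
  • {2,5}:  v_{2} + v_{5} = 2·v_{1} ; sig = (2; 2)
  • {1,6,9}:  v_{1} + v_{6} + v_{9} = 0 ; sig = (3; —)
  • {2,7,8}:  v_{2} + v_{7} + v_{8} = 0 ; sig = (3; —)
  • {1,4,8}:  v_{1} + v_{4} + v_{8} = v_{5} ; sig = (3; 1)
  • {2,4,8}:  v_{2} + v_{4} + v_{8} = v_{1} ; sig = (3; 1)
  • {4,6,9}:  v_{4} + v_{6} + v_{9} = v_{7} ; sig = (3; 1)
  • {5,6,9}:  v_{5} + v_{6} + v_{9} = v_{4} + v_{8} ; sig = (3; 1,1)
  • {1,5,6,8}:  v_{1} + v_{5} + v_{6} + v_{8} = v_{10} ; sig = (4; 1)
  • {4,6,7,8}:  v_{4} + v_{6} + v_{7} + v_{8} = v_{3} ; sig = (4; 1)

Signatures (|P|; sorted positive RHS coefficients), sorted:
{ (2; 1),  (2; 1,1) ×2,  (2; 1,1,1,1),  (2; 1,1,2),  (2; 1,1,3),  (2; 1,2) ×3,  (2; 1,2,2,2),  (2; 1,2,3),  (2; 2),  (3; —) ×2,  (3; 1) ×3,  (3; 1,1),  (4; 1) ×2 }


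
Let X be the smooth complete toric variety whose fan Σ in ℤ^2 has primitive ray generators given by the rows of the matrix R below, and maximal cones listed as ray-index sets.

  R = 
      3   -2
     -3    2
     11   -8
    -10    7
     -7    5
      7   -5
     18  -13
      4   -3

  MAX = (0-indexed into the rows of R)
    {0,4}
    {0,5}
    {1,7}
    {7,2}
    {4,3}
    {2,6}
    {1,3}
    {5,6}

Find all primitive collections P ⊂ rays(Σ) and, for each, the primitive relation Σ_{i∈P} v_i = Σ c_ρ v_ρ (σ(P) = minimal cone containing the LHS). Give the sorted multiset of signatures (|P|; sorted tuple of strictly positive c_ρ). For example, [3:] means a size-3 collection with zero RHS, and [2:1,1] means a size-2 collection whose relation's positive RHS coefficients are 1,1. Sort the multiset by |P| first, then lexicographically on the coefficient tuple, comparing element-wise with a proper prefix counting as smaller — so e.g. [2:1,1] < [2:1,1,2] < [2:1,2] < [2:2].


20 collections generate NE(X_Σ); each relation:

  P = {0,1}:  v_{0} + v_{1} = 0  ⟹  sig = [2:]
  P = {4,5}:  v_{4} + v_{5} = 0  ⟹  sig = [2:]
  P = {0,3}:  v_{0} + v_{3} = v_{4}  ⟹  sig = [2:1]
  P = {0,7}:  v_{0} + v_{7} = v_{5}  ⟹  sig = [2:1]
  P = {1,4}:  v_{1} + v_{4} = v_{3}  ⟹  sig = [2:1]
  P = {1,5}:  v_{1} + v_{5} = v_{7}  ⟹  sig = [2:1]
  P = {2,4}:  v_{2} + v_{4} = v_{7}  ⟹  sig = [2:1]
  P = {2,5}:  v_{2} + v_{5} = v_{6}  ⟹  sig = [2:1]
  P = {3,5}:  v_{3} + v_{5} = v_{1}  ⟹  sig = [2:1]
  P = {4,6}:  v_{4} + v_{6} = v_{2}  ⟹  sig = [2:1]
  P = {4,7}:  v_{4} + v_{7} = v_{1}  ⟹  sig = [2:1]
  P = {5,7}:  v_{5} + v_{7} = v_{2}  ⟹  sig = [2:1]
  P = {1,6}:  v_{1} + v_{6} = v_{2} + v_{7}  ⟹  sig = [2:1,1]
  P = {2,3}:  v_{2} + v_{3} = v_{1} + v_{7}  ⟹  sig = [2:1,1]
  P = {0,2}:  v_{0} + v_{2} = 2·v_{5}  ⟹  sig = [2:2]
  P = {1,2}:  v_{1} + v_{2} = 2·v_{7}  ⟹  sig = [2:2]
  P = {3,6}:  v_{3} + v_{6} = 2·v_{7}  ⟹  sig = [2:2]
  P = {3,7}:  v_{3} + v_{7} = 2·v_{1}  ⟹  sig = [2:2]
  P = {6,7}:  v_{6} + v_{7} = 2·v_{2}  ⟹  sig = [2:2]
  P = {0,6}:  v_{0} + v_{6} = 3·v_{5}  ⟹  sig = [2:3]

Hence PRS(X_Σ) =
{ [2:] ×2,  [2:1] ×10,  [2:1,1] ×2,  [2:2] ×5,  [2:3] }
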